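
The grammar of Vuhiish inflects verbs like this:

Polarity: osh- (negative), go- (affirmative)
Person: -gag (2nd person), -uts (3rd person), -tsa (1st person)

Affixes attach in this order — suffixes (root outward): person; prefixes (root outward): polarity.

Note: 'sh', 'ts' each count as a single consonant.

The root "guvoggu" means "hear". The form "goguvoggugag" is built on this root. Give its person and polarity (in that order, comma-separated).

2nd person, affirmative

Segment: go-guvoggu-gag.
person: -gag → 2nd person.
polarity: go- → affirmative.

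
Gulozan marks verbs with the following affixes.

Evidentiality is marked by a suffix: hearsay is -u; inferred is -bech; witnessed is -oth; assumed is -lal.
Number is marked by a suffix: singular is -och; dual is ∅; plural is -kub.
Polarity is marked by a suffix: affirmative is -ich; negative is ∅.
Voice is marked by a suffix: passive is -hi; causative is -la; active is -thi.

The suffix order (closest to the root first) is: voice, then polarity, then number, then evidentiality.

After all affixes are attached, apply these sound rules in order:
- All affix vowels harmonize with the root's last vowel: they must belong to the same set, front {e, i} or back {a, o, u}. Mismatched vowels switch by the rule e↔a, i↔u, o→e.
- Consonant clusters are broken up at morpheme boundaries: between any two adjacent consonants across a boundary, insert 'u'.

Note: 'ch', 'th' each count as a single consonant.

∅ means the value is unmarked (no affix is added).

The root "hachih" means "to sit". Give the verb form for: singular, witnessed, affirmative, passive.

Attach voice passive -hi → hachihhi.
Attach polarity affirmative -ich → hachihhiich.
Attach number singular -och → hachihhiichoch.
Attach evidentiality witnessed -oth → hachihhiichochoth.
Apply vowel harmony: hachihhiichochoth → hachihhiichecheth.
Apply epenthesis: hachihhiichecheth → hachihuhiichecheth.

hachihuhiichecheth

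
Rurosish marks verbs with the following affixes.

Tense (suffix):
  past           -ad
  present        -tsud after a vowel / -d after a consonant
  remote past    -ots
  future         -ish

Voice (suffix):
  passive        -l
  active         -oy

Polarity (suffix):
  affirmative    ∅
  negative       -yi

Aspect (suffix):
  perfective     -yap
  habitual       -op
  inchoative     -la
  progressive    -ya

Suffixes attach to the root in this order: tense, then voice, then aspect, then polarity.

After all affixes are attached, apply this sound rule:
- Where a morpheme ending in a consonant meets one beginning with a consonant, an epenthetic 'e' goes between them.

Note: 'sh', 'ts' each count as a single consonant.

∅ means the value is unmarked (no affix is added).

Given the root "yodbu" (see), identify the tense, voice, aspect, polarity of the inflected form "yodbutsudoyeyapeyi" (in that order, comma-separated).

present, active, perfective, negative

Segment: yodbu-tsud-oy-yap-yi.
tense: -tsud/d → present.
voice: -oy → active.
aspect: -yap → perfective.
polarity: -yi → negative.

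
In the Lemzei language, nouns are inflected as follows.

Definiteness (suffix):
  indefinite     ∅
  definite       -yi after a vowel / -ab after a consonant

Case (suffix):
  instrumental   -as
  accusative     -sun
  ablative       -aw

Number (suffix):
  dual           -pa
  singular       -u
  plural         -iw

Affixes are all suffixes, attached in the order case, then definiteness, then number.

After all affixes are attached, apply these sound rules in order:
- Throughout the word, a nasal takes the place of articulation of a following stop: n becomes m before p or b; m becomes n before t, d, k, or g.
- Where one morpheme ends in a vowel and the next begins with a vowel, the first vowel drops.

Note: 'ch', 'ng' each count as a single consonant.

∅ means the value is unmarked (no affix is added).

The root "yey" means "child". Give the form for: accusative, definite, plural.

Attach case accusative -sun → yeysun.
Attach definiteness definite -ab (after consonant 'n') → yeysunab.
Attach number plural -iw → yeysunabiw.
Nasal assimilation: no change.
Vowel deletion: no change.

yeysunabiw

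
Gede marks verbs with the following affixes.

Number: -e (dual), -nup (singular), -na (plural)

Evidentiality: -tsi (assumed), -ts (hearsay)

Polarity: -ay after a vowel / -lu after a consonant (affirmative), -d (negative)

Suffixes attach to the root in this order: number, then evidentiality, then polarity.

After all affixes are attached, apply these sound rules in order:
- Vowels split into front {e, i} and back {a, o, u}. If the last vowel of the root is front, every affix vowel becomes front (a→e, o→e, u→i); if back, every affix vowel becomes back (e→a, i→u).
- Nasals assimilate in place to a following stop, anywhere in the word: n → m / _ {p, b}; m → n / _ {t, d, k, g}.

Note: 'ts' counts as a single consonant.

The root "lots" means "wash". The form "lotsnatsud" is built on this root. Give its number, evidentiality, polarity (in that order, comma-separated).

plural, assumed, negative

Segment: lots-na-tsi-d.
number: -na → plural.
evidentiality: -tsi → assumed.
polarity: -d → negative.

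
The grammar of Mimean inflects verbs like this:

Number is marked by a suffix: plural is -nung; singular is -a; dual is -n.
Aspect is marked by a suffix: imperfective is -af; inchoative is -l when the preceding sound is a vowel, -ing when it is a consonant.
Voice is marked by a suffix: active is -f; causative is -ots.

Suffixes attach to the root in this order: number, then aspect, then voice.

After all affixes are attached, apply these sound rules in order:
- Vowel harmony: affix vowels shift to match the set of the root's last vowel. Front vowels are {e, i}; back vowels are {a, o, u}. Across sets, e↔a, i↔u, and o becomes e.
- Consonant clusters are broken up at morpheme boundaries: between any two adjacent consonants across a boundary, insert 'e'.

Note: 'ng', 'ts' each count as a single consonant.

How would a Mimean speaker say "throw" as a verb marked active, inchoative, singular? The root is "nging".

Attach number singular -a → nginga.
Attach aspect inchoative -l (after vowel 'a') → ngingal.
Attach voice active -f → ngingalf.
Apply vowel harmony: ngingalf → ngingelf.
Apply epenthesis: ngingelf → ngingelef.

ngingelef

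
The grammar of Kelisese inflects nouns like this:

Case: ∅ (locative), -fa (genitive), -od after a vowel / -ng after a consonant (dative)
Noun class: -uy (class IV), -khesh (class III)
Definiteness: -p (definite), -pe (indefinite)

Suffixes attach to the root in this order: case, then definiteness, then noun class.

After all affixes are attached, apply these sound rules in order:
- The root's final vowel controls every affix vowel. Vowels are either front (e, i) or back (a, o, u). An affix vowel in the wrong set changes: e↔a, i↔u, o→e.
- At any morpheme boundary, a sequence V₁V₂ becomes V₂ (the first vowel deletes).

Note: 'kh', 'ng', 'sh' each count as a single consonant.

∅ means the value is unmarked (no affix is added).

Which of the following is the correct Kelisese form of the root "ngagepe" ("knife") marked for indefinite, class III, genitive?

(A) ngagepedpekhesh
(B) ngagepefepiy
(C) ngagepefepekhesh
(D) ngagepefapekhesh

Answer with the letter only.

Attach case genitive -fa → ngagepefa.
Attach definiteness indefinite -pe → ngagepefape.
Attach noun class class III -khesh → ngagepefapekhesh.
Apply vowel harmony: ngagepefapekhesh → ngagepefepekhesh.
Vowel deletion: no change.
So the correct form is ngagepefepekhesh, option (C).
(A) ngagepedpekhesh is wrong: it uses dative instead of genitive for case.
(D) ngagepefapekhesh is wrong: it fails to apply the sound rule(s).
(B) ngagepefepiy is wrong: it uses class IV instead of class III for noun class.

C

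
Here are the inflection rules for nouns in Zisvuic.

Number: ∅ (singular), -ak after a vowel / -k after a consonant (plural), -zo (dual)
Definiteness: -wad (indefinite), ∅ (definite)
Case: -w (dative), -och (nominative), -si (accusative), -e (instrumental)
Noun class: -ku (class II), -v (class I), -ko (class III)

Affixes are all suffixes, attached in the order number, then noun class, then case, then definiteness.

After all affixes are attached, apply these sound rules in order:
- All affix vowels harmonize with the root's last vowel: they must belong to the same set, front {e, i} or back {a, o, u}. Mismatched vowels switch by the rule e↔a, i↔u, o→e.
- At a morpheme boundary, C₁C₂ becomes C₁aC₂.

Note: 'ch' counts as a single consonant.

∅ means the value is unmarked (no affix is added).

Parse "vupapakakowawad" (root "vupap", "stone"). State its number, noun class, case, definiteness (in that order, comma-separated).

Segment: vupap-k-ko-w-wad.
number: -ak/k → plural.
noun class: -ko → class III.
case: -w → dative.
definiteness: -wad → indefinite.

plural, class III, dative, indefinite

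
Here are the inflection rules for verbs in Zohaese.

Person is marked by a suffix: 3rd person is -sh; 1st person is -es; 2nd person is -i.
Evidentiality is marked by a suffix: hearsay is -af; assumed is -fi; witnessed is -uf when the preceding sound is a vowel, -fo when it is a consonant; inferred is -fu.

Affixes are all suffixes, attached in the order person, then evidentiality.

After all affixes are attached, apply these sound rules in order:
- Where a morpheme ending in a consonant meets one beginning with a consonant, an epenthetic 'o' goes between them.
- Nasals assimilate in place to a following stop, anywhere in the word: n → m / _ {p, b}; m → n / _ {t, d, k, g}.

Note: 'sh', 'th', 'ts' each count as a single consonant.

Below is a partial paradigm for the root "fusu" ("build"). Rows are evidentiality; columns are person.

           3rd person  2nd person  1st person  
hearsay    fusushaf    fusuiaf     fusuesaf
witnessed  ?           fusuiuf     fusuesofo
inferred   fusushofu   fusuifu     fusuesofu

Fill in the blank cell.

fusushofo

Attach person 3rd person -sh → fusush.
Attach evidentiality witnessed -fo (after consonant 'sh') → fusushfo.
Apply epenthesis: fusushfo → fusushofo.
Nasal assimilation: no change.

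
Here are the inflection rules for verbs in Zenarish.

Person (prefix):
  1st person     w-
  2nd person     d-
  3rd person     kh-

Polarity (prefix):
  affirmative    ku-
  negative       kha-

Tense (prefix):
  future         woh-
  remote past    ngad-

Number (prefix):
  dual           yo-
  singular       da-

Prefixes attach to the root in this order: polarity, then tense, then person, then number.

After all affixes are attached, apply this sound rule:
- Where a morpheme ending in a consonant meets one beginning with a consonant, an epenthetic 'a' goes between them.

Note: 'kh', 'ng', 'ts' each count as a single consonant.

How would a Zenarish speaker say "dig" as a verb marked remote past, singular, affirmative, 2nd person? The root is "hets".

Attach polarity affirmative ku- → kuhets.
Attach tense remote past ngad- → ngadkuhets.
Attach person 2nd person d- → dngadkuhets.
Attach number singular da- → dadngadkuhets.
Apply epenthesis: dadngadkuhets → dadangadakuhets.

dadangadakuhets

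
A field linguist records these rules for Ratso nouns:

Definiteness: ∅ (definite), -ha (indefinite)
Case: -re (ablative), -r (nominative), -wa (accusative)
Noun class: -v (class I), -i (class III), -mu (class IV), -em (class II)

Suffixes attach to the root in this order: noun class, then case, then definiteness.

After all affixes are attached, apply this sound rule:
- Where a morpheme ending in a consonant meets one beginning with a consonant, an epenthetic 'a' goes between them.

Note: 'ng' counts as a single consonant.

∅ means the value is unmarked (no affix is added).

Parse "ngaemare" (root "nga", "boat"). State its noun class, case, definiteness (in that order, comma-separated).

class II, ablative, definite

Segment: nga-em-re.
noun class: -em → class II.
case: -re → ablative.
definiteness: ∅ → definite.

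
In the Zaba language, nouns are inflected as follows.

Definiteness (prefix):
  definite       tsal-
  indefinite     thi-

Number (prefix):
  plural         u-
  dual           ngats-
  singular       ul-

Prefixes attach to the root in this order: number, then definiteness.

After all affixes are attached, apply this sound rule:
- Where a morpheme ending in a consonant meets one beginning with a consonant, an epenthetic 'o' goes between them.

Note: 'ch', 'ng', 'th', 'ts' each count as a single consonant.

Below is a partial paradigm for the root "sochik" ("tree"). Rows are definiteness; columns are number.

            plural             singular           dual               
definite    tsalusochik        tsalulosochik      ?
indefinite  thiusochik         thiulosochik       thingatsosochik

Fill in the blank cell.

Attach number dual ngats- → ngatssochik.
Attach definiteness definite tsal- → tsalngatssochik.
Apply epenthesis: tsalngatssochik → tsalongatsosochik.

tsalongatsosochik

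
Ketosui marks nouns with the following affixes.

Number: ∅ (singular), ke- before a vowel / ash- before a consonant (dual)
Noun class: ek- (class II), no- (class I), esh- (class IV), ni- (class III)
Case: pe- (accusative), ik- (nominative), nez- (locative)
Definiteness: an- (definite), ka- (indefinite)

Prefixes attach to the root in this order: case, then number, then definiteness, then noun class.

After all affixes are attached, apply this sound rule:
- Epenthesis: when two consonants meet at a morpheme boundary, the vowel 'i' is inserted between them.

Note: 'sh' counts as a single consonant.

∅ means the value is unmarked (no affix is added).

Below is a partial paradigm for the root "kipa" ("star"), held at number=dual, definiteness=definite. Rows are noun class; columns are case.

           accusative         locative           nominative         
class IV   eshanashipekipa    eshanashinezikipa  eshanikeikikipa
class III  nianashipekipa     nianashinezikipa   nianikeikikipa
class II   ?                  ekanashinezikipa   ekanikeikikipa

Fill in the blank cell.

ekanashipekipa

Attach case accusative pe- → pekipa.
Attach number dual ash- (before consonant 'p') → ashpekipa.
Attach definiteness definite an- → anashpekipa.
Attach noun class class II ek- → ekanashpekipa.
Apply epenthesis: ekanashpekipa → ekanashipekipa.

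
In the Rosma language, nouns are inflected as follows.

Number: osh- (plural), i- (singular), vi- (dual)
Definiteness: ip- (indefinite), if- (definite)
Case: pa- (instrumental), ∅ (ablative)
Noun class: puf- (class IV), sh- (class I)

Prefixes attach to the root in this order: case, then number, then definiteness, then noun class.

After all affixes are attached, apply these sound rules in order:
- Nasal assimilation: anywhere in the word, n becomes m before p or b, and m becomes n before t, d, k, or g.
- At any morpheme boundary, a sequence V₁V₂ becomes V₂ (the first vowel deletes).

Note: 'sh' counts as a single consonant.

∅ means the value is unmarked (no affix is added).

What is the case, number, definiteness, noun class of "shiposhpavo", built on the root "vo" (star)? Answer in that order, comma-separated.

Segment: sh-ip-osh-pa-vo.
case: pa- → instrumental.
number: osh- → plural.
definiteness: ip- → indefinite.
noun class: sh- → class I.

instrumental, plural, indefinite, class I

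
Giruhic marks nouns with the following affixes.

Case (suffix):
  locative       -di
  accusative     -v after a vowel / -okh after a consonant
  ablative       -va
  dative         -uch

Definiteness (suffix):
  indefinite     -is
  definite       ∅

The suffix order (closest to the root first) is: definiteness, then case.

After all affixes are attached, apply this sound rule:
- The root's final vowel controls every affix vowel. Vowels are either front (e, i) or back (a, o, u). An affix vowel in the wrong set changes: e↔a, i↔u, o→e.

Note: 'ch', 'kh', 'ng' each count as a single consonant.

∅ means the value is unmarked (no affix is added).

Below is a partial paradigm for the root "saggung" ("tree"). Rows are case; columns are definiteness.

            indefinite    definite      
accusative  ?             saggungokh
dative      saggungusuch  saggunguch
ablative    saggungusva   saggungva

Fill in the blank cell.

Attach definiteness indefinite -is → saggungis.
Attach case accusative -okh (after consonant 's') → saggungisokh.
Apply vowel harmony: saggungisokh → saggungusokh.

saggungusokh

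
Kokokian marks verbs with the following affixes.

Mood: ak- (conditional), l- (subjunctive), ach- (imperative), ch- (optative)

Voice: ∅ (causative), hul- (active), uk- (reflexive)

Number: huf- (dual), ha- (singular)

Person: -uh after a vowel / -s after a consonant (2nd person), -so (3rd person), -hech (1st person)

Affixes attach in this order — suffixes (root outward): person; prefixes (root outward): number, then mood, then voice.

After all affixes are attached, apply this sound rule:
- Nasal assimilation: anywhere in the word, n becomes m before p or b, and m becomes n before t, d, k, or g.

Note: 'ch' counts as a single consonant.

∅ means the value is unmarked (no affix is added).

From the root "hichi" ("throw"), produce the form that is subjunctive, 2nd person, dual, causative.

Attach number dual huf- → hufhichi.
Attach mood subjunctive l- → lhufhichi.
Attach person 2nd person -uh (after vowel 'i') → lhufhichiuh.
voice = causative: zero marking, form stays lhufhichiuh.
Nasal assimilation: no change.

lhufhichiuh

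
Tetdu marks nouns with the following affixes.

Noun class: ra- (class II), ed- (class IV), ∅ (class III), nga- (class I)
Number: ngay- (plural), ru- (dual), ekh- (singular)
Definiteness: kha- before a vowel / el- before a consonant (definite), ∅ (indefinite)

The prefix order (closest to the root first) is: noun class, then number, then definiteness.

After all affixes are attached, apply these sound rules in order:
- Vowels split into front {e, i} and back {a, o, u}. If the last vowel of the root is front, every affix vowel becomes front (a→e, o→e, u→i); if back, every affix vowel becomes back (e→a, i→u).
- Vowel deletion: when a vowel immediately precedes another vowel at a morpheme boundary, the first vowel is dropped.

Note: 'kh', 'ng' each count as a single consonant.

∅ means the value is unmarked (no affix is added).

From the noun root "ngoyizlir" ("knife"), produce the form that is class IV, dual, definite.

Attach noun class class IV ed- → edngoyizlir.
Attach number dual ru- → ruedngoyizlir.
Attach definiteness definite el- (before consonant 'r') → elruedngoyizlir.
Apply vowel harmony: elruedngoyizlir → elriedngoyizlir.
Apply vowel deletion: elriedngoyizlir → elredngoyizlir.

elredngoyizlir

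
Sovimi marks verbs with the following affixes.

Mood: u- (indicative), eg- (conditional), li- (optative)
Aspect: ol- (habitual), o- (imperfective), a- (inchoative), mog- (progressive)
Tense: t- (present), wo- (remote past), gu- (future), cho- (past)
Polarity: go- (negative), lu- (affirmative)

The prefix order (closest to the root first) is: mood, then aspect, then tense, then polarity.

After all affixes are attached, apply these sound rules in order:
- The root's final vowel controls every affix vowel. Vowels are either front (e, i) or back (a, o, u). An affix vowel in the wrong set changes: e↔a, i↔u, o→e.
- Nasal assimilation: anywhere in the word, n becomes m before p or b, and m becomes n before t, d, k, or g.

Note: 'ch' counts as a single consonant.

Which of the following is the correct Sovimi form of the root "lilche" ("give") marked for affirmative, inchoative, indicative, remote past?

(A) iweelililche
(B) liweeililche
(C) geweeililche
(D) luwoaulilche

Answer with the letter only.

B

Attach mood indicative u- → ulilche.
Attach aspect inchoative a- → aulilche.
Attach tense remote past wo- → woaulilche.
Attach polarity affirmative lu- → luwoaulilche.
Apply vowel harmony: luwoaulilche → liweeililche.
Nasal assimilation: no change.
So the correct form is liweeililche, option (B).
(D) luwoaulilche is wrong: it fails to apply the sound rule(s).
(C) geweeililche is wrong: it uses negative instead of affirmative for polarity.
(A) iweelililche is wrong: it has the affixes in the wrong order.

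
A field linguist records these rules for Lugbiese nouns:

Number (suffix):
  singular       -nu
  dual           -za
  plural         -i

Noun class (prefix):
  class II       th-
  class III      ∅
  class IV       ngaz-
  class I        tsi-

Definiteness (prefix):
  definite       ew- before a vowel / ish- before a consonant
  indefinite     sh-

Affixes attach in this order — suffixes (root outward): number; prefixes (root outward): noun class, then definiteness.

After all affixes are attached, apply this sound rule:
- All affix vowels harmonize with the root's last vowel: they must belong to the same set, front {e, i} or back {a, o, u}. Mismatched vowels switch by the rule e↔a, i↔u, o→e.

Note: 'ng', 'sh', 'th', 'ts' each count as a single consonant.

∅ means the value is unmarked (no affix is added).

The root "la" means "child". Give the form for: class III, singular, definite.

noun class = class III: zero marking, form stays la.
Attach number singular -nu → lanu.
Attach definiteness definite ish- (before consonant 'l') → ishlanu.
Apply vowel harmony: ishlanu → ushlanu.

ushlanu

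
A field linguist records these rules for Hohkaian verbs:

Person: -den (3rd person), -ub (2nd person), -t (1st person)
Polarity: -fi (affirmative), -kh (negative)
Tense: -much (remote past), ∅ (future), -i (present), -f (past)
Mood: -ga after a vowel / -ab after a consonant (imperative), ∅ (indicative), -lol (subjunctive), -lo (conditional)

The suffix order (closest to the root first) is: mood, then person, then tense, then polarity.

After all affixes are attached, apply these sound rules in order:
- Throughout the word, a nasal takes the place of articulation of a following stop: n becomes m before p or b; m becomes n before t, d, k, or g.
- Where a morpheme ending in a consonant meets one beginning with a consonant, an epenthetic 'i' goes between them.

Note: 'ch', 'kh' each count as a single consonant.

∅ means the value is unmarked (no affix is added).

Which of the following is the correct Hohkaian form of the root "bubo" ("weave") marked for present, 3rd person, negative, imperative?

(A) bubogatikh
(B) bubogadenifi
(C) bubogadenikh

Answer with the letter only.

Attach mood imperative -ga (after vowel 'o') → buboga.
Attach person 3rd person -den → bubogaden.
Attach tense present -i → bubogadeni.
Attach polarity negative -kh → bubogadenikh.
Nasal assimilation: no change.
Epenthesis: no change.
So the correct form is bubogadenikh, option (C).
(A) bubogatikh is wrong: it uses 1st person instead of 3rd person for person.
(B) bubogadenifi is wrong: it uses affirmative instead of negative for polarity.

C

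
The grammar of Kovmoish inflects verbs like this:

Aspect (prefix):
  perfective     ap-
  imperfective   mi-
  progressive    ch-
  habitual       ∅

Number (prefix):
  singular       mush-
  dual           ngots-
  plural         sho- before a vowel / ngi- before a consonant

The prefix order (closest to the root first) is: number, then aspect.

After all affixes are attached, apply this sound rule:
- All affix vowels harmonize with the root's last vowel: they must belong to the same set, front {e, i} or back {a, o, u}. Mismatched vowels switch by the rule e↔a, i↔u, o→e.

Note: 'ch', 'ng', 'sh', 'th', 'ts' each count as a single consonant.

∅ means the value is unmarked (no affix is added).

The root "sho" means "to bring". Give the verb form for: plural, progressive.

chngusho

Attach number plural ngi- (before consonant 'sh') → ngisho.
Attach aspect progressive ch- → chngisho.
Apply vowel harmony: chngisho → chngusho.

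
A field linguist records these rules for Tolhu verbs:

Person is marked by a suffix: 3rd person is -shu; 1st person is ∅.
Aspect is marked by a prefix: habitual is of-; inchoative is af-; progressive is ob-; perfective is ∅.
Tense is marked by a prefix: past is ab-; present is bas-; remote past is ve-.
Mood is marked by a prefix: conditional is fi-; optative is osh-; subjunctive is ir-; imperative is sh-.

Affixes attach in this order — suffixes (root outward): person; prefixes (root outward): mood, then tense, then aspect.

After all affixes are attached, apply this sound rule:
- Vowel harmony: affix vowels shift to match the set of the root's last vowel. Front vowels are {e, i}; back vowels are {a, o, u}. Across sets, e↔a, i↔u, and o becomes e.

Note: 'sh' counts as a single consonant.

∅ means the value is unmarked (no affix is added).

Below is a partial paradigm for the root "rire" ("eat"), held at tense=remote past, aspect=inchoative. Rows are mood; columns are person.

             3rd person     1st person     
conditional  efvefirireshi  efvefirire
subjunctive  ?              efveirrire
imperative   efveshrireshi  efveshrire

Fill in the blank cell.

Attach mood subjunctive ir- → irrire.
Attach person 3rd person -shu → irrireshu.
Attach tense remote past ve- → veirrireshu.
Attach aspect inchoative af- → afveirrireshu.
Apply vowel harmony: afveirrireshu → efveirrireshi.

efveirrireshi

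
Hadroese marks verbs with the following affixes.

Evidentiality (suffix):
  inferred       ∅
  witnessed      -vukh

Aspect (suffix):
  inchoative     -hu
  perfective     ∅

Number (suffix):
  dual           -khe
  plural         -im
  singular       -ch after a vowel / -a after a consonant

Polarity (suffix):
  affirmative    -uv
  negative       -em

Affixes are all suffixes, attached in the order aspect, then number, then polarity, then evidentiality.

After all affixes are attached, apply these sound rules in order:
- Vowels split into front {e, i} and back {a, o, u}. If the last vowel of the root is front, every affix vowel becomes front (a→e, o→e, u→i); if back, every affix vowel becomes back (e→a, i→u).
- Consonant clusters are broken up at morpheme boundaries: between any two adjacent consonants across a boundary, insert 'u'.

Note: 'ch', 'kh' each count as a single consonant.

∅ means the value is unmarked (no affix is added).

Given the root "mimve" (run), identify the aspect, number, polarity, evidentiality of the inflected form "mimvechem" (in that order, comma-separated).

perfective, singular, negative, inferred

Segment: mimve-ch-em.
aspect: ∅ → perfective.
number: -ch/a → singular.
polarity: -em → negative.
evidentiality: ∅ → inferred.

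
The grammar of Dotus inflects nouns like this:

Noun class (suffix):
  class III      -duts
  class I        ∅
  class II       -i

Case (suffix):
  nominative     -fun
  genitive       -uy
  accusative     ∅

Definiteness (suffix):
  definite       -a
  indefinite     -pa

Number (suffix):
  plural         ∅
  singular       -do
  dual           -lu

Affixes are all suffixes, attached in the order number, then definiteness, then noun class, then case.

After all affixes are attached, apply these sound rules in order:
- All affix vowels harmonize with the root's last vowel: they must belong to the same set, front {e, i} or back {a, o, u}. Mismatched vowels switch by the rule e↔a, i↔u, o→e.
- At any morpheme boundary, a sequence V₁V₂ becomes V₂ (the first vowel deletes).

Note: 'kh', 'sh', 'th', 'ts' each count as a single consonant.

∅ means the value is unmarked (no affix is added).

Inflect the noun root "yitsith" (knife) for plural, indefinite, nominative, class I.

yitsithpefin

number = plural: zero marking, form stays yitsith.
Attach definiteness indefinite -pa → yitsithpa.
noun class = class I: zero marking, form stays yitsithpa.
Attach case nominative -fun → yitsithpafun.
Apply vowel harmony: yitsithpafun → yitsithpefin.
Vowel deletion: no change.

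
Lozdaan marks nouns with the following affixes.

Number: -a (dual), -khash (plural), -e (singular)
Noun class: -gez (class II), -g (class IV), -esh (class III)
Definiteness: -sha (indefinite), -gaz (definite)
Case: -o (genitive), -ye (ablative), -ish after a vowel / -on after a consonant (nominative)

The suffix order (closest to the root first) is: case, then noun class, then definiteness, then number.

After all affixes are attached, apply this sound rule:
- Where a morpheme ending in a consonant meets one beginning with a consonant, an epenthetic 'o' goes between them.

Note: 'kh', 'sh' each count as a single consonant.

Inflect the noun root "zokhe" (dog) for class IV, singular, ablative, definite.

zokheyegogaze

Attach case ablative -ye → zokheye.
Attach noun class class IV -g → zokheyeg.
Attach definiteness definite -gaz → zokheyeggaz.
Attach number singular -e → zokheyeggaze.
Apply epenthesis: zokheyeggaze → zokheyegogaze.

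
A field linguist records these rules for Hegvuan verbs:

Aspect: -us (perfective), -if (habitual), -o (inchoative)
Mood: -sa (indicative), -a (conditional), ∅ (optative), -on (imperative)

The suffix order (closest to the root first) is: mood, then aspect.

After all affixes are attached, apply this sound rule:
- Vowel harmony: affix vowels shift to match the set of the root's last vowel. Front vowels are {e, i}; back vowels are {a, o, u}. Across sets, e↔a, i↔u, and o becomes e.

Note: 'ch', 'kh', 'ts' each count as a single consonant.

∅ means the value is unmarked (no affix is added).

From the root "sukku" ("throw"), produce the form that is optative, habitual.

sukkuuf

mood = optative: zero marking, form stays sukku.
Attach aspect habitual -if → sukkuif.
Apply vowel harmony: sukkuif → sukkuuf.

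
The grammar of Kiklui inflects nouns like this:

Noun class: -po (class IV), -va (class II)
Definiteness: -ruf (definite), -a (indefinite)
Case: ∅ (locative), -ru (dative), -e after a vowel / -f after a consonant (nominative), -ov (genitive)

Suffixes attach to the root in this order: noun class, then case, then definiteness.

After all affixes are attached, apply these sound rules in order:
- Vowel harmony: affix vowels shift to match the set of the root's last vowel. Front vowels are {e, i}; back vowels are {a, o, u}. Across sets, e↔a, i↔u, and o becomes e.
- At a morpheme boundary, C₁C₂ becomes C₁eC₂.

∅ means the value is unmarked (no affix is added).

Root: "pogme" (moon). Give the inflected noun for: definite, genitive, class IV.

Attach noun class class IV -po → pogmepo.
Attach case genitive -ov → pogmepoov.
Attach definiteness definite -ruf → pogmepoovruf.
Apply vowel harmony: pogmepoovruf → pogmepeevrif.
Apply epenthesis: pogmepeevrif → pogmepeeverif.

pogmepeeverif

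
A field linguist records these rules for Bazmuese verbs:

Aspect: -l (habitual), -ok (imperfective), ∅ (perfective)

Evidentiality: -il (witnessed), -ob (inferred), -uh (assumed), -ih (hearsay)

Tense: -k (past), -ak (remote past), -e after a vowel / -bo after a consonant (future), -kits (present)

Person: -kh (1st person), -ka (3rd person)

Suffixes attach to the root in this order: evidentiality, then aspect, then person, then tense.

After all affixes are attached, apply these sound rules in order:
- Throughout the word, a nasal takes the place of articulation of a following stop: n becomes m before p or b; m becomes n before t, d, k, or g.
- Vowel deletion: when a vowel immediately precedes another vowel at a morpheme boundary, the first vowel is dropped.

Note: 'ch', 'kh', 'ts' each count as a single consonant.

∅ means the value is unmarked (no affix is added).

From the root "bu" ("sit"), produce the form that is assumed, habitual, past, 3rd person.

Attach evidentiality assumed -uh → buuh.
Attach aspect habitual -l → buuhl.
Attach person 3rd person -ka → buuhlka.
Attach tense past -k → buuhlkak.
Nasal assimilation: no change.
Apply vowel deletion: buuhlkak → buhlkak.

buhlkak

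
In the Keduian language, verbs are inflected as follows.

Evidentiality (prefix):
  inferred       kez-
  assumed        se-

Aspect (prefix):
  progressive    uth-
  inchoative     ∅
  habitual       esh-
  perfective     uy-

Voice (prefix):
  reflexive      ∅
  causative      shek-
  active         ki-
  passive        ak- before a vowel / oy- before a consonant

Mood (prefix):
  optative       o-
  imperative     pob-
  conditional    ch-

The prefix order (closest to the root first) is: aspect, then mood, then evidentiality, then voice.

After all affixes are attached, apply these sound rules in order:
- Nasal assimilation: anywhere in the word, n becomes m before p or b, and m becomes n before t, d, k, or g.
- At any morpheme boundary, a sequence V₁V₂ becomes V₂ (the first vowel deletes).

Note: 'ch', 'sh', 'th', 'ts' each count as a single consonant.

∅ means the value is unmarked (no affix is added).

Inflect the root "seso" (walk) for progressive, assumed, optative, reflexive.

suthseso

Attach aspect progressive uth- → uthseso.
Attach mood optative o- → outhseso.
Attach evidentiality assumed se- → seouthseso.
voice = reflexive: zero marking, form stays seouthseso.
Nasal assimilation: no change.
Apply vowel deletion: seouthseso → suthseso.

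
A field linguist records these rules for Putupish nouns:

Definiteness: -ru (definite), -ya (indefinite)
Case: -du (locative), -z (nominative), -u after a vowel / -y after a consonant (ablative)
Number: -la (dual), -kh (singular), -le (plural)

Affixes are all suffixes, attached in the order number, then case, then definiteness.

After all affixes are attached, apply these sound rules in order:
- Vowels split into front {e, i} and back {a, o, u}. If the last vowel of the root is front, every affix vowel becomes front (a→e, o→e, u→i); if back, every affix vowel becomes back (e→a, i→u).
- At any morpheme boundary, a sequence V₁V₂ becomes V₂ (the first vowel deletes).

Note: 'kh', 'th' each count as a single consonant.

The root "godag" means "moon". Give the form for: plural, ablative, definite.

Attach number plural -le → godagle.
Attach case ablative -u (after vowel 'e') → godagleu.
Attach definiteness definite -ru → godagleuru.
Apply vowel harmony: godagleuru → godaglauru.
Apply vowel deletion: godaglauru → godagluru.

godagluru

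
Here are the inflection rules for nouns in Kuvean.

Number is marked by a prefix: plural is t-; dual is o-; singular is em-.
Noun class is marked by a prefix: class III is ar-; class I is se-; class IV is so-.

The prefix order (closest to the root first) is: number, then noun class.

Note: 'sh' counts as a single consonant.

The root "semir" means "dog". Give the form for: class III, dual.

arosemir

Attach number dual o- → osemir.
Attach noun class class III ar- → arosemir.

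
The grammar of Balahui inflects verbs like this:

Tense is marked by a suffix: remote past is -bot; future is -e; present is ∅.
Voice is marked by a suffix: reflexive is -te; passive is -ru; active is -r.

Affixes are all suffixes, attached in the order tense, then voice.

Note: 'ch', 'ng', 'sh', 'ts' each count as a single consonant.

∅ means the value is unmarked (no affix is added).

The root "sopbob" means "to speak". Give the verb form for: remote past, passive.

sopbobbotru

Attach tense remote past -bot → sopbobbot.
Attach voice passive -ru → sopbobbotru.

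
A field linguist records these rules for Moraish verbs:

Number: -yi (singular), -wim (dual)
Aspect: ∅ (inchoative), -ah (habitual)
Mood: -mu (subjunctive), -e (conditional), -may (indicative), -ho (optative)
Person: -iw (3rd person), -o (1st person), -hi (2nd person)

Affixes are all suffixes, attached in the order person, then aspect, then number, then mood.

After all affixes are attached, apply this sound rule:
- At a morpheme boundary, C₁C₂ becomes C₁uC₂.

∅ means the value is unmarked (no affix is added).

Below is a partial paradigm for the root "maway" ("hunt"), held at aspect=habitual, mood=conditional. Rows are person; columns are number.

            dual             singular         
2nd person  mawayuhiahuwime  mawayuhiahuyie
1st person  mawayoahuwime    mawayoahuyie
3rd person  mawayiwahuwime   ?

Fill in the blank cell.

Attach person 3rd person -iw → mawayiw.
Attach aspect habitual -ah → mawayiwah.
Attach number singular -yi → mawayiwahyi.
Attach mood conditional -e → mawayiwahyie.
Apply epenthesis: mawayiwahyie → mawayiwahuyie.

mawayiwahuyie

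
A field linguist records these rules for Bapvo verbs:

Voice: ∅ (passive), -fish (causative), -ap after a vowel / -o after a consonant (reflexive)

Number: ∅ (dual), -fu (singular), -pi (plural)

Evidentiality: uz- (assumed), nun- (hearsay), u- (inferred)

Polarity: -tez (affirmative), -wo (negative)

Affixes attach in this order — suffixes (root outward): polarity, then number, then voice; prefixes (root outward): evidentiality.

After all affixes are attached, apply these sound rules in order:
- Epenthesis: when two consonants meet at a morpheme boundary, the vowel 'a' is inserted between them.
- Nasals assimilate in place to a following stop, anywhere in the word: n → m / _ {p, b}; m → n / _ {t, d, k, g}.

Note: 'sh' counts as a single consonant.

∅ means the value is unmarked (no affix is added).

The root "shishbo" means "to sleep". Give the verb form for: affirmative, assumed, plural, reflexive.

uzashishbotezapiap

Attach polarity affirmative -tez → shishbotez.
Attach evidentiality assumed uz- → uzshishbotez.
Attach number plural -pi → uzshishbotezpi.
Attach voice reflexive -ap (after vowel 'i') → uzshishbotezpiap.
Apply epenthesis: uzshishbotezpiap → uzashishbotezapiap.
Nasal assimilation: no change.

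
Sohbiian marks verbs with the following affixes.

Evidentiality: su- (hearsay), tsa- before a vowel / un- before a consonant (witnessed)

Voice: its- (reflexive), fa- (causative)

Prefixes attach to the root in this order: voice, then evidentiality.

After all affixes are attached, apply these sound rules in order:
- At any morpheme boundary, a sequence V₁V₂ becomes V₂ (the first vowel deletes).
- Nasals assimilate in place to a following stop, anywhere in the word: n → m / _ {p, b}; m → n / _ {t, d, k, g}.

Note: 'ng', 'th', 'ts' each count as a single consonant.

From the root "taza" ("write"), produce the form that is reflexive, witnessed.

tsitstaza

Attach voice reflexive its- → itstaza.
Attach evidentiality witnessed tsa- (before vowel 'i') → tsaitstaza.
Apply vowel deletion: tsaitstaza → tsitstaza.
Nasal assimilation: no change.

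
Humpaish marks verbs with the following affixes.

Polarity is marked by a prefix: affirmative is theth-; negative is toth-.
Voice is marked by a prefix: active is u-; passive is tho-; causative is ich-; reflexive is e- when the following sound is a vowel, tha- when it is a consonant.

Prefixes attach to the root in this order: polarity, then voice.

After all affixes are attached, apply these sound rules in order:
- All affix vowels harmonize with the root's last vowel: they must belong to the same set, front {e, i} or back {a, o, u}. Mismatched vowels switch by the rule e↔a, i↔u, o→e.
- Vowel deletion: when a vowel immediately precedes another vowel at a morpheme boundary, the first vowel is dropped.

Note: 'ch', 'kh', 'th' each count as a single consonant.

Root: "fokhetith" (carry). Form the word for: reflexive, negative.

thetethfokhetith

Attach polarity negative toth- → tothfokhetith.
Attach voice reflexive tha- (before consonant 't') → thatothfokhetith.
Apply vowel harmony: thatothfokhetith → thetethfokhetith.
Vowel deletion: no change.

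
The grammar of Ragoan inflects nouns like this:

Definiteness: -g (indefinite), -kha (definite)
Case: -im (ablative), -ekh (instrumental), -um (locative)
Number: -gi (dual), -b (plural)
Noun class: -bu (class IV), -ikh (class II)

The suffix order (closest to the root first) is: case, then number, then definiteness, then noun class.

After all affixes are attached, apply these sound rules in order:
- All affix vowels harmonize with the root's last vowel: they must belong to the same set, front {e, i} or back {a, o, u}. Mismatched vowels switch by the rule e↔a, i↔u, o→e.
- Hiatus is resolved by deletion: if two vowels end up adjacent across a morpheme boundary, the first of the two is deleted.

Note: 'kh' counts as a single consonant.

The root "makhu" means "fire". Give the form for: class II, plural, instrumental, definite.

makhakhbkhukh

Attach case instrumental -ekh → makhuekh.
Attach number plural -b → makhuekhb.
Attach definiteness definite -kha → makhuekhbkha.
Attach noun class class II -ikh → makhuekhbkhaikh.
Apply vowel harmony: makhuekhbkhaikh → makhuakhbkhaukh.
Apply vowel deletion: makhuakhbkhaukh → makhakhbkhukh.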